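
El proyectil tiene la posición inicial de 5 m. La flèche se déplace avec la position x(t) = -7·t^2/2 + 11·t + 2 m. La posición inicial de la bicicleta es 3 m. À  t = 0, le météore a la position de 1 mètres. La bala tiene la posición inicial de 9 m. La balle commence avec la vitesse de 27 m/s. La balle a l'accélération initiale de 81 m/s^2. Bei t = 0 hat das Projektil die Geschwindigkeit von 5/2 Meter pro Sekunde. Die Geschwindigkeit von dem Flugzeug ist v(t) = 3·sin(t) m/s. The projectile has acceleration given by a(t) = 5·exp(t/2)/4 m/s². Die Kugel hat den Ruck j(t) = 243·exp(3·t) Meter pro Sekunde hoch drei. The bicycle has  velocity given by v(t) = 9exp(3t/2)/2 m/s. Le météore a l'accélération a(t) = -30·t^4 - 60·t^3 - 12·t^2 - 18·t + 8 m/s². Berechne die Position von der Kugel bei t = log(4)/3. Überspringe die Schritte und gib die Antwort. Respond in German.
Bei t = log(4)/3, x = 36.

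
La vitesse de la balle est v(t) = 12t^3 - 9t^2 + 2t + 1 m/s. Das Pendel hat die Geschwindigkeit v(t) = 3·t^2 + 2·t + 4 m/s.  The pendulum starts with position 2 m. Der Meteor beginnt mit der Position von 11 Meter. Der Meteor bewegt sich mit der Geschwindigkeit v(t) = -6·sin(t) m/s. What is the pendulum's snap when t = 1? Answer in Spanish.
Para resolver esto, necesitamos tomar 3 derivadas de nuestra ecuación de la velocidad v(t) = 3·t^2 + 2·t + 4. Derivando la velocidad, obtenemos la aceleración: a(t) = 6·t + 2. Derivando la aceleración, obtenemos la sacudida: j(t) = 6. Tomando d/dt de j(t), encontramos s(t) = 0. Tenemos el snap s(t) = 0. Sustituyendo t = 1: s(1) = 0.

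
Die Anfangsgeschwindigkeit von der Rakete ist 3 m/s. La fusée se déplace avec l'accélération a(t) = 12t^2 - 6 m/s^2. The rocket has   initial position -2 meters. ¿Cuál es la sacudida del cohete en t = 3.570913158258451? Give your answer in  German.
Ausgehend von der Beschleunigung a(t) = 12·t^2 - 6, nehmen wir 1 Ableitung. Durch Ableiten von der Beschleunigung erhalten wir den Ruck: j(t) = 24·t. Wir haben den Ruck j(t) = 24·t. Durch Einsetzen von t = 3.570913158258451: j(3.570913158258451) = 85.7019157982028.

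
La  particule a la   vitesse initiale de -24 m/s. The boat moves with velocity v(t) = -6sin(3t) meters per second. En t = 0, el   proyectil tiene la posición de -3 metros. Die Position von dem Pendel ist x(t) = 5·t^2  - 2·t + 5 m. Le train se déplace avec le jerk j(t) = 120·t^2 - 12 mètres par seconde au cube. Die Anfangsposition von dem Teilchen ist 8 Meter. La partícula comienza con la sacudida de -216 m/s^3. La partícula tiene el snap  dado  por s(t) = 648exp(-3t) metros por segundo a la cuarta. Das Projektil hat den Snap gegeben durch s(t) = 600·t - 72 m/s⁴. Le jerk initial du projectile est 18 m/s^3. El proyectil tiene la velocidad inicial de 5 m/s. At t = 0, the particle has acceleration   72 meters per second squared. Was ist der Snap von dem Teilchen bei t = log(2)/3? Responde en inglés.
Using s(t) = 648·exp(-3·t) and substituting t = log(2)/3, we find s = 324.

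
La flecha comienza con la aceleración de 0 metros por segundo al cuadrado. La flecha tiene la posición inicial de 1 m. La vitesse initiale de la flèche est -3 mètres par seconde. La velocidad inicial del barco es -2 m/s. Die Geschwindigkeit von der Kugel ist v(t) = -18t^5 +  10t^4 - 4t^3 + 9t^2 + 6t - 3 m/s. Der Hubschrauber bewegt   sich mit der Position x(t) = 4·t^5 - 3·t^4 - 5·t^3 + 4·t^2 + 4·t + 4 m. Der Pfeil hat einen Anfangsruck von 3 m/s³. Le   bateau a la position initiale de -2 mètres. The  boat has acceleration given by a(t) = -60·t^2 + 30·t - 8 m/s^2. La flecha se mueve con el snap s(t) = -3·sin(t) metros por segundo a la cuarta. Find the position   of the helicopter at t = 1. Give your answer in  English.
We have position x(t) = 4·t^5 - 3·t^4 - 5·t^3 + 4·t^2 + 4·t + 4. Substituting t = 1: x(1) = 8.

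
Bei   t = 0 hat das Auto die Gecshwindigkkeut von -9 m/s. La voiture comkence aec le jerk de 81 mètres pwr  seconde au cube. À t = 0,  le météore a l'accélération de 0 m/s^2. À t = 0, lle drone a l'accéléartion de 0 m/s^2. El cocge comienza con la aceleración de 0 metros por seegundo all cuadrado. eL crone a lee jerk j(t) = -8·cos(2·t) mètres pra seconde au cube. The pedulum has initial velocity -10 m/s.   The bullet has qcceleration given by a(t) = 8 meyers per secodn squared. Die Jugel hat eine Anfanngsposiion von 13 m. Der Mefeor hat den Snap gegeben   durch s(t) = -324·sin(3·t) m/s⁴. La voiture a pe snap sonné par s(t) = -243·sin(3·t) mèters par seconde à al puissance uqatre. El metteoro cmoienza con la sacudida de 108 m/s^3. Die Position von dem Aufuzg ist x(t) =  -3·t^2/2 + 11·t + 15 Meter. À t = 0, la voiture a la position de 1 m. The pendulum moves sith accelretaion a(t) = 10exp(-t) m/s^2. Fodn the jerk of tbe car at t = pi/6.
Starting from snap s(t) = -243·sin(3·t), we take 1 antiderivative. Integrating snap and using the initial condition j(0) = 81, we get j(t) = 81·cos(3·t). Using j(t) = 81·cos(3·t) and substituting t = pi/6, we find j = 0.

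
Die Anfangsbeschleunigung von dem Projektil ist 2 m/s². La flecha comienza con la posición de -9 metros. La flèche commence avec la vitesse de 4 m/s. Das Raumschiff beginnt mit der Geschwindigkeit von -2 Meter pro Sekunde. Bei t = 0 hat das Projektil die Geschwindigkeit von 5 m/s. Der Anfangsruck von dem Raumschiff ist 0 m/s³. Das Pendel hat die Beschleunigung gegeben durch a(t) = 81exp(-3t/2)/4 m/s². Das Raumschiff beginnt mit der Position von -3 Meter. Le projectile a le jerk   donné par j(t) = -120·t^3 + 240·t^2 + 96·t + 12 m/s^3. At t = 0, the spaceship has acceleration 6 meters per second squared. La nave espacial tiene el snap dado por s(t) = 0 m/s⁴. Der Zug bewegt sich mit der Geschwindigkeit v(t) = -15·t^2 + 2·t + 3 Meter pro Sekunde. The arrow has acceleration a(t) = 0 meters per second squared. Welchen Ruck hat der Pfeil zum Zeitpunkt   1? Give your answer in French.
Pour résoudre ceci, nous devons prendre 1 dérivée de notre équation de l'accélération a(t) = 0. La dérivée de l'accélération donne le jerk: j(t) = 0. Nous avons le jerk j(t) = 0. En substituant t = 1: j(1) = 0.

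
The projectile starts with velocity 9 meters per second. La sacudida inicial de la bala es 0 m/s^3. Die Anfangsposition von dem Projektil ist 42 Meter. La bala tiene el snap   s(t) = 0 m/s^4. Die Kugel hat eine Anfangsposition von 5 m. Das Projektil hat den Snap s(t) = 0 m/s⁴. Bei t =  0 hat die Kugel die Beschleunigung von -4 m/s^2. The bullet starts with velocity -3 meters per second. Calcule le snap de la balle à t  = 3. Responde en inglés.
From the given snap equation s(t) = 0, we substitute t = 3 to get s = 0.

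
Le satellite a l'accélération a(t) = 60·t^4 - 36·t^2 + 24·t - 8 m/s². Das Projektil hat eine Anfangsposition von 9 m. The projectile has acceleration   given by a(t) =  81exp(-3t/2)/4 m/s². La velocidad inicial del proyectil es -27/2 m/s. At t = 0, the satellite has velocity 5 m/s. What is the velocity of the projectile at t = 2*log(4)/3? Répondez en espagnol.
Necesitamos integrar nuestra ecuación de la aceleración a(t) = 81·exp(-3·t/2)/4 1 vez. Integrando la aceleración y usando la condición inicial v(0) = -27/2, obtenemos v(t) = -27·exp(-3·t/2)/2. De la ecuación de la velocidad v(t) = -27·exp(-3·t/2)/2, sustituimos t = 2*log(4)/3 para obtener v = -27/8.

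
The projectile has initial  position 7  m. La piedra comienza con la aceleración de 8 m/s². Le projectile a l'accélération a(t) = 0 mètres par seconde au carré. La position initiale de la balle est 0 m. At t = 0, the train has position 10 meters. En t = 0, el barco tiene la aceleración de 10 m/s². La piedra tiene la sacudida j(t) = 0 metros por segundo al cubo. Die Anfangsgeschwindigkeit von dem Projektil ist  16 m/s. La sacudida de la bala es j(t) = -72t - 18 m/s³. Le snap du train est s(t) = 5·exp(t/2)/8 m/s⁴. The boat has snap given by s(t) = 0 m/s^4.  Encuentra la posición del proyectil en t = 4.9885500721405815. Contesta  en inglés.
We must find the antiderivative of our acceleration equation a(t) = 0 2 times. Taking ∫a(t)dt and applying v(0) = 16, we find v(t) = 16. The integral of velocity, with x(0) = 7, gives position: x(t) = 16·t + 7. We have position x(t) = 16·t + 7. Substituting t = 4.9885500721405815: x(4.9885500721405815) = 86.8168011542493.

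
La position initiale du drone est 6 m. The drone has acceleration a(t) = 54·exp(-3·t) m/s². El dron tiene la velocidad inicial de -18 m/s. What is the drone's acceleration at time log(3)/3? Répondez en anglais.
From the given acceleration equation a(t) = 54·exp(-3·t), we substitute t = log(3)/3 to get a = 18.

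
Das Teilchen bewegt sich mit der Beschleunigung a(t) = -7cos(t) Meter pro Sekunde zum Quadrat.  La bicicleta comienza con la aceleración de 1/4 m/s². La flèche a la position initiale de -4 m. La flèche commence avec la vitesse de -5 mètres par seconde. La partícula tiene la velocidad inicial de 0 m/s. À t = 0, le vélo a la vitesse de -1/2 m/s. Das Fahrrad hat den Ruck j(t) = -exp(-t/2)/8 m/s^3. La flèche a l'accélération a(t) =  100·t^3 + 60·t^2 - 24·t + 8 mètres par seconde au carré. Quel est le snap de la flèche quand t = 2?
Nous devons dériver notre équation de l'accélération a(t) = 100·t^3 + 60·t^2 - 24·t + 8 2 fois. En dérivant l'accélération, nous obtenons le jerk: j(t) = 300·t^2 + 120·t - 24. En prenant d/dt de j(t), nous trouvons s(t) = 600·t + 120. De l'équation du snap s(t) = 600·t + 120, nous substituons t = 2 pour obtenir s = 1320.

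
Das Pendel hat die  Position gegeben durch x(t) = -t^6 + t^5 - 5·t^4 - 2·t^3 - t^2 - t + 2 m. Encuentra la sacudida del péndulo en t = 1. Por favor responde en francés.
Pour résoudre ceci, nous devons prendre 3 dérivées de notre équation de la position x(t) = -t^6 + t^5 - 5·t^4 - 2·t^3 - t^2 - t + 2. En prenant d/dt de x(t), nous trouvons v(t) = -6·t^5 + 5·t^4 - 20·t^3 - 6·t^2 - 2·t - 1. En dérivant la vitesse, nous obtenons l'accélération: a(t) = -30·t^4 + 20·t^3 - 60·t^2 - 12·t - 2. En dérivant l'accélération, nous obtenons le jerk: j(t) = -120·t^3 + 60·t^2 - 120·t - 12. De l'équation du jerk j(t) = -120·t^3 + 60·t^2 - 120·t - 12, nous substituons t = 1 pour obtenir j = -192.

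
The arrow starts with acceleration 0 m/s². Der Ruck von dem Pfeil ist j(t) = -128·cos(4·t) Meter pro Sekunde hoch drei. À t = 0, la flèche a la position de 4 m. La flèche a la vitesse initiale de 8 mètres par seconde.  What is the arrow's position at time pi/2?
We must find the antiderivative of our jerk equation j(t) = -128·cos(4·t) 3 times. Integrating jerk and using the initial condition a(0) = 0, we get a(t) = -32·sin(4·t). Integrating acceleration and using the initial condition v(0) = 8, we get v(t) = 8·cos(4·t). Finding the antiderivative of v(t) and using x(0) = 4: x(t) = 2·sin(4·t) + 4. We have position x(t) = 2·sin(4·t) + 4. Substituting t = pi/2: x(pi/2) = 4.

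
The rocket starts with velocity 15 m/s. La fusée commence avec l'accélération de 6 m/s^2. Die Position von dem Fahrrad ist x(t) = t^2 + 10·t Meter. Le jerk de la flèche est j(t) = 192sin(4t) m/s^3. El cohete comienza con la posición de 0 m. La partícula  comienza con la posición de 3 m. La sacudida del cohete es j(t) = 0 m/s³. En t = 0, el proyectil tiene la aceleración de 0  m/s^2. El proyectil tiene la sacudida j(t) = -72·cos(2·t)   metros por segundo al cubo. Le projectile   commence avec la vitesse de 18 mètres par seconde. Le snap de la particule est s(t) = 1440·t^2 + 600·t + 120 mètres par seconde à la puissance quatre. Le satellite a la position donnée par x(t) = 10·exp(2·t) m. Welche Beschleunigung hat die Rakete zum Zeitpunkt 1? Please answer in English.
To solve this, we need to take 1 integral of our jerk equation j(t) = 0. Integrating jerk and using the initial condition a(0) = 6, we get a(t) = 6. Using a(t) = 6 and substituting t = 1, we find a = 6.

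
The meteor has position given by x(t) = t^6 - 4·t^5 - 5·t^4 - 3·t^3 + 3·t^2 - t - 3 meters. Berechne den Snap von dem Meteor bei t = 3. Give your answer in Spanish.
Partiendo de la posición x(t) = t^6 - 4·t^5 - 5·t^4 - 3·t^3 + 3·t^2 - t - 3, tomamos 4 derivadas. La derivada de la posición da la velocidad: v(t) = 6·t^5 - 20·t^4 - 20·t^3 - 9·t^2 + 6·t - 1. La derivada de la velocidad da la aceleración: a(t) = 30·t^4 - 80·t^3 - 60·t^2 - 18·t + 6. La derivada de la aceleración da la sacudida: j(t) = 120·t^3 - 240·t^2 - 120·t - 18. Derivando la sacudida, obtenemos el snap: s(t) = 360·t^2 - 480·t - 120. Usando s(t) = 360·t^2 - 480·t - 120 y sustituyendo t = 3, encontramos s = 1680.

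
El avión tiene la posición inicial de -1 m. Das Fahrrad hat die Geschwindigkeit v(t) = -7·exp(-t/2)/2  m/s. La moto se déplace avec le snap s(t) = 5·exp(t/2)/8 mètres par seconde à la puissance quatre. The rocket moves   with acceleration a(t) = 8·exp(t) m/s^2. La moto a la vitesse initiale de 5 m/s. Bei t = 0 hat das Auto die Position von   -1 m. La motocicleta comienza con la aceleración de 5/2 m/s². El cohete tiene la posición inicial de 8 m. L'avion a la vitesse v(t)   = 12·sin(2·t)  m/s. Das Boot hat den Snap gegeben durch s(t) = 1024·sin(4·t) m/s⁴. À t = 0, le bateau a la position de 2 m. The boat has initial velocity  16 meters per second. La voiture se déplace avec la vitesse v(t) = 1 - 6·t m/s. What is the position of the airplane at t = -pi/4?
To find the answer, we compute 1 integral of v(t) = 12·sin(2·t). The antiderivative of velocity, with x(0) = -1, gives position: x(t) = 5 - 6·cos(2·t). Using x(t) = 5 - 6·cos(2·t) and substituting t = -pi/4, we find x = 5.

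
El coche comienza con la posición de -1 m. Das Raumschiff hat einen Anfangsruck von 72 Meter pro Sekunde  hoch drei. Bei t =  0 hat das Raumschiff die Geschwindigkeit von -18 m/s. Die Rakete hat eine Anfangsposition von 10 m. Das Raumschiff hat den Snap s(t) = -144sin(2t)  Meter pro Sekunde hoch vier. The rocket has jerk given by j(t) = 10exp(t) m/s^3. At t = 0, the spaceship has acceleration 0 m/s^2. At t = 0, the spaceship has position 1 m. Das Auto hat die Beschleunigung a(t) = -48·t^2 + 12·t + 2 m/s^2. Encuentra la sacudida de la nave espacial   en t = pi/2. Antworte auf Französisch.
En partant du snap s(t) = -144·sin(2·t), nous prenons 1 intégrale. L'intégrale du snap est le jerk. En utilisant j(0) = 72, nous obtenons j(t) = 72·cos(2·t). Nous avons le jerk j(t) = 72·cos(2·t). En substituant t = pi/2: j(pi/2) = -72.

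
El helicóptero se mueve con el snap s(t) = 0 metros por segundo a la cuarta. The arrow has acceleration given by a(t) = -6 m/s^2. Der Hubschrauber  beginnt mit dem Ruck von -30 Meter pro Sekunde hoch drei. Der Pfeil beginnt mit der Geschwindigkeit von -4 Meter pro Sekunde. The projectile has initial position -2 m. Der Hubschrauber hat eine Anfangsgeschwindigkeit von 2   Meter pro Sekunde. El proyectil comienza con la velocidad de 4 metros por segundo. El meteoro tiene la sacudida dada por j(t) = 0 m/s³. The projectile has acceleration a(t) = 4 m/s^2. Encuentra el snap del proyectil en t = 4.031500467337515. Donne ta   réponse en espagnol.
Debemos derivar nuestra ecuación de la aceleración a(t) = 4 2 veces. Tomando d/dt de a(t), encontramos j(t) = 0. Derivando la sacudida, obtenemos el snap: s(t) = 0. Tenemos el snap s(t) = 0. Sustituyendo t = 4.031500467337515: s(4.031500467337515) = 0.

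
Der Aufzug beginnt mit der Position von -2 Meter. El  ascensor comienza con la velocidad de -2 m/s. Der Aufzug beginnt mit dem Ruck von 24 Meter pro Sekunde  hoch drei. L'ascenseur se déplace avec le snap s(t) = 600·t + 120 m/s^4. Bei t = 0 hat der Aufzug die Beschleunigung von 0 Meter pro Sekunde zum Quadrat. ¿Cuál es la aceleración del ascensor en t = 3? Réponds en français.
Nous devons intégrer notre équation du snap s(t) = 600·t + 120 2 fois. En intégrant le snap et en utilisant la condition initiale j(0) = 24, nous obtenons j(t) = 300·t^2 + 120·t + 24. La primitive du jerk, avec a(0) = 0, donne l'accélération: a(t) = 4·t·(25·t^2 + 15·t + 6). Nous avons l'accélération a(t) = 4·t·(25·t^2 + 15·t + 6). En substituant t = 3: a(3) = 3312.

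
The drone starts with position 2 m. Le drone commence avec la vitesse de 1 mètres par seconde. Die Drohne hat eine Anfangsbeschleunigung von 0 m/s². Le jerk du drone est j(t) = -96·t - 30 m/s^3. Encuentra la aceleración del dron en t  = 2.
Debemos encontrar la integral de nuestra ecuación de la sacudida j(t) = -96·t - 30 1 vez. Integrando la sacudida y usando la condición inicial a(0) = 0, obtenemos a(t) = 6·t·(-8·t - 5). De la ecuación de la aceleración a(t) = 6·t·(-8·t - 5), sustituimos t = 2 para obtener a = -252.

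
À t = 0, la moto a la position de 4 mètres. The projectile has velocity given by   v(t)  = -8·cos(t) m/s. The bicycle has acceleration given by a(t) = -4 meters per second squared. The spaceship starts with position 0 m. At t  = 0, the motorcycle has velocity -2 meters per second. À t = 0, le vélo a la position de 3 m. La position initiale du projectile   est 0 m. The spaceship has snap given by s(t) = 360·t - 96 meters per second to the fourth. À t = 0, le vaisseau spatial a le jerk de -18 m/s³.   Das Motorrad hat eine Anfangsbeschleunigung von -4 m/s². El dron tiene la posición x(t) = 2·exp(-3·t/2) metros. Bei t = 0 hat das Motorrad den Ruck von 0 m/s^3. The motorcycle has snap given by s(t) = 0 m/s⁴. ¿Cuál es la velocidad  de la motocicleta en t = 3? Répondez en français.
Nous devons intégrer notre équation du snap s(t) = 0 3 fois. La primitive du snap, avec j(0) = 0, donne le jerk: j(t) = 0. En intégrant le jerk et en utilisant la condition initiale a(0) = -4, nous obtenons a(t) = -4. En prenant ∫a(t)dt et en appliquant v(0) = -2, nous trouvons v(t) = -4·t - 2. De l'équation de la vitesse v(t) = -4·t - 2, nous substituons t = 3 pour obtenir v = -14.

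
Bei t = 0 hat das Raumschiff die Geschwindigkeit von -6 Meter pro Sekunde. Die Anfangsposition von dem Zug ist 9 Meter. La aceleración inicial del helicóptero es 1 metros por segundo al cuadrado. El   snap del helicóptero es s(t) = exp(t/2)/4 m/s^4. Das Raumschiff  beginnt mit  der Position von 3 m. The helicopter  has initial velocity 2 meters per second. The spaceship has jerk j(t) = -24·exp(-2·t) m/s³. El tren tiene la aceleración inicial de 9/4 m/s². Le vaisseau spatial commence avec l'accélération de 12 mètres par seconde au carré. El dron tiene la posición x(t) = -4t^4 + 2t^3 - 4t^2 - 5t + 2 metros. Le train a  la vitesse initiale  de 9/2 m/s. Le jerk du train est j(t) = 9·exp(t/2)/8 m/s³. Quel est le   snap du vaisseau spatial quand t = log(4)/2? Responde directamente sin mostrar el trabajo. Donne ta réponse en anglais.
The snap at t = log(4)/2 is s = 12.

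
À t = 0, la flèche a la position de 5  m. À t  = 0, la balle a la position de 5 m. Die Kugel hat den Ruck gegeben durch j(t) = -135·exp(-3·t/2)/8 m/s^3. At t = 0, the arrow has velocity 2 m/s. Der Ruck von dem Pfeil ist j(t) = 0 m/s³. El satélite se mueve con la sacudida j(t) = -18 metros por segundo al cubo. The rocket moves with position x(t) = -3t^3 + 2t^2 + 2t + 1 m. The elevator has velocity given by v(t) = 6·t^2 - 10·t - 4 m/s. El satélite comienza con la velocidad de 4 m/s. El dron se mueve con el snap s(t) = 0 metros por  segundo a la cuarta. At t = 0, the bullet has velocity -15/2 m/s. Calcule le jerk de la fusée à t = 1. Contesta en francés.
Nous devons dériver notre équation de la position x(t) = -3·t^3 + 2·t^2 + 2·t + 1 3 fois. En dérivant la position, nous obtenons la vitesse: v(t) = -9·t^2 + 4·t + 2. En dérivant la vitesse, nous obtenons l'accélération: a(t) = 4 - 18·t. La dérivée de l'accélération donne le jerk: j(t) = -18. Nous avons le jerk j(t) = -18. En substituant t = 1: j(1) = -18.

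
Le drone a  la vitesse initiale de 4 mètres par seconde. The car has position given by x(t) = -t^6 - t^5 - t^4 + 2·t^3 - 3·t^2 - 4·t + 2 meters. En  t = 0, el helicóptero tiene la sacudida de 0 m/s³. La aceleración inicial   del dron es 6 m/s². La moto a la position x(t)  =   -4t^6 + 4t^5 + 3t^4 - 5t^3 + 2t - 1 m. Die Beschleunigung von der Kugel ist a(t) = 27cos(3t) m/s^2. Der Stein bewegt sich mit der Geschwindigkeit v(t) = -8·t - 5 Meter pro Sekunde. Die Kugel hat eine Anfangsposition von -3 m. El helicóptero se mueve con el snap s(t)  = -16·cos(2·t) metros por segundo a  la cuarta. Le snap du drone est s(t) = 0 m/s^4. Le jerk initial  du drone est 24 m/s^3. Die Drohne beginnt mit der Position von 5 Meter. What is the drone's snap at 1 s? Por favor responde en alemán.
Aus der Gleichung für den Snap s(t) = 0, setzen wir t = 1 ein und erhalten s = 0.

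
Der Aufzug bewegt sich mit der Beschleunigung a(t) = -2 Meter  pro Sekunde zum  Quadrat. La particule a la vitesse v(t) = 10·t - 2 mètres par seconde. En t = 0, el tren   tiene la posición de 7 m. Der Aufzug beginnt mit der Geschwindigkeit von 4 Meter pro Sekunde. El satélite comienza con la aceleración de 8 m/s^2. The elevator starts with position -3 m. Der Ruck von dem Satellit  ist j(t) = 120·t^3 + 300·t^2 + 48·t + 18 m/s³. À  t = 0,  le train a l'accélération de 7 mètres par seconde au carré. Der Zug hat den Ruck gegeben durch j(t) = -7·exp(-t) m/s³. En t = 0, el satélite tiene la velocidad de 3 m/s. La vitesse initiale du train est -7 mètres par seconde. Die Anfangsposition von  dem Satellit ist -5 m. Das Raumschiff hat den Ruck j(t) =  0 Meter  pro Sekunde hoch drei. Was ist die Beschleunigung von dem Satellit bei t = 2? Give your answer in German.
Wir müssen unsere Gleichung für den Ruck j(t) = 120·t^3 + 300·t^2 + 48·t + 18 1-mal integrieren. Das Integral von dem Ruck ist die Beschleunigung. Mit a(0) = 8 erhalten wir a(t) = 30·t^4 + 100·t^3 + 24·t^2 + 18·t + 8. Wir haben die Beschleunigung a(t) = 30·t^4 + 100·t^3 + 24·t^2 + 18·t + 8. Durch Einsetzen von t = 2: a(2) = 1420.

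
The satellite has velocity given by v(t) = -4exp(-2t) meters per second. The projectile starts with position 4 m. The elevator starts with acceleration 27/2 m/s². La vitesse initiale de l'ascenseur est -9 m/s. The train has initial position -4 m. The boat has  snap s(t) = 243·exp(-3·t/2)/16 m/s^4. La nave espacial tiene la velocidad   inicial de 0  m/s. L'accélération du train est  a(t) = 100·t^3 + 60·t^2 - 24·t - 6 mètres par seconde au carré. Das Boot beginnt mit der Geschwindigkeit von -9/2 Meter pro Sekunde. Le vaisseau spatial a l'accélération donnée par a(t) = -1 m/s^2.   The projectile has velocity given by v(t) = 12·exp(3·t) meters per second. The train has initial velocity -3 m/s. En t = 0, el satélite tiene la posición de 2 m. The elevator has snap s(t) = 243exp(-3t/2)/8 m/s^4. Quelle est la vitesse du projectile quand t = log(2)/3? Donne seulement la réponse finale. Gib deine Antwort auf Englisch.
The velocity at t = log(2)/3 is v = 24.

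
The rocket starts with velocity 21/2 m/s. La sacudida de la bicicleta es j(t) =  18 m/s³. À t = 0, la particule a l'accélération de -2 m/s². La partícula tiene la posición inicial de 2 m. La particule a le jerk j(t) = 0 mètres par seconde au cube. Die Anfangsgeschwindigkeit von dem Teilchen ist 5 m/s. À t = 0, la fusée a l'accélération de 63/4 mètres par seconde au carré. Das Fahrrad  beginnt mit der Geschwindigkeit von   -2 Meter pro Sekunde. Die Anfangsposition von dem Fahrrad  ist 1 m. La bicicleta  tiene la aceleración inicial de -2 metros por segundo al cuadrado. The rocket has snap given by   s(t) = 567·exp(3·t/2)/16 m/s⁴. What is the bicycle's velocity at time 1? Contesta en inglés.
We need to integrate our jerk equation j(t) = 18 2 times. Finding the antiderivative of j(t) and using a(0) = -2: a(t) = 18·t - 2. Taking ∫a(t)dt and applying v(0) = -2, we find v(t) = 9·t^2 - 2·t - 2. We have velocity v(t) = 9·t^2 - 2·t - 2. Substituting t = 1: v(1) = 5.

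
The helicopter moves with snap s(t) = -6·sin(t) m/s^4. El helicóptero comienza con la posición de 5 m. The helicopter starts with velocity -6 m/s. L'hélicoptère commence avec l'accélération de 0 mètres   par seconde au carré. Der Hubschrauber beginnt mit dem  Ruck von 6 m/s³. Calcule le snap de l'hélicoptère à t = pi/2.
Nous avons le snap s(t) = -6·sin(t). En substituant t = pi/2: s(pi/2) = -6.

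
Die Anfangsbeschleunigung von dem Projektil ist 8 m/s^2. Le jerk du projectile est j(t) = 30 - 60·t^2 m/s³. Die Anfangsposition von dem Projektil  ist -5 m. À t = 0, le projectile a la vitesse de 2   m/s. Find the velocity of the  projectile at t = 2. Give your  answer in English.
We need to integrate our jerk equation j(t) = 30 - 60·t^2 2 times. Taking ∫j(t)dt and applying a(0) = 8, we find a(t) = -20·t^3 + 30·t + 8. Taking ∫a(t)dt and applying v(0) = 2, we find v(t) = -5·t^4 + 15·t^2 + 8·t + 2. From the given velocity equation v(t) = -5·t^4 + 15·t^2 + 8·t + 2, we substitute t = 2 to get v = -2.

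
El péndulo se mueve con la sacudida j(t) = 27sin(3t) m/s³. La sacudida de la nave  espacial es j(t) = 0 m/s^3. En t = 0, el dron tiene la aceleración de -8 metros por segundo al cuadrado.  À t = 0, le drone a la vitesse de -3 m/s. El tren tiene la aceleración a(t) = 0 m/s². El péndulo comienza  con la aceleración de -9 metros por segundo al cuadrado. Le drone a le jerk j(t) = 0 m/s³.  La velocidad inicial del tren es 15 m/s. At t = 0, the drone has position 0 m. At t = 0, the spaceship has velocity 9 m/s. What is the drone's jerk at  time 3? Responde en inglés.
Using j(t) = 0 and substituting t = 3, we find j = 0.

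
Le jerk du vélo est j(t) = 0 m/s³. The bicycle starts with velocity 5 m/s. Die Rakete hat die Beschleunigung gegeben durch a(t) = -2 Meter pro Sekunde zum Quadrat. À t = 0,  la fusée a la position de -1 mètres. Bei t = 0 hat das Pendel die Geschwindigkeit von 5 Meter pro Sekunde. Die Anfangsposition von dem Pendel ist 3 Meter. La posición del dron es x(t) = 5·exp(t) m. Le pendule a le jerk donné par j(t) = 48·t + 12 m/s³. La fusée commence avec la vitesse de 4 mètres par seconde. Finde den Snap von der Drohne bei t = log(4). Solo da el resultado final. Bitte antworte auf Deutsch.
Der Snap bei t = log(4) ist s = 20.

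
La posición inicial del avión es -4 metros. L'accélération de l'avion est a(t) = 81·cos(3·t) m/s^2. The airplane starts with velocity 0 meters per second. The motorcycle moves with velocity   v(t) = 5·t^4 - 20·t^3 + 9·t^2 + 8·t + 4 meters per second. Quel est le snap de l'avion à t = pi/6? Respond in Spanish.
Para resolver esto, necesitamos tomar 2 derivadas de nuestra ecuación de la aceleración a(t) = 81·cos(3·t). Tomando d/dt de a(t), encontramos j(t) = -243·sin(3·t). Derivando la sacudida, obtenemos el snap: s(t) = -729·cos(3·t). De la ecuación del snap s(t) = -729·cos(3·t), sustituimos t = pi/6 para obtener s = 0.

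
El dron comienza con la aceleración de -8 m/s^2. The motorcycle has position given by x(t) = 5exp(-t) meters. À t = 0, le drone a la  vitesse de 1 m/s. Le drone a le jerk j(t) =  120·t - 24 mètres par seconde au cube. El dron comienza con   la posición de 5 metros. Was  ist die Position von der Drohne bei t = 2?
Wir müssen das Integral unserer Gleichung für den Ruck j(t) = 120·t - 24 3-mal finden. Mit ∫j(t)dt und Anwendung von a(0) = -8, finden wir a(t) = 60·t^2 - 24·t - 8. Die Stammfunktion von der Beschleunigung, mit v(0) = 1, ergibt die Geschwindigkeit: v(t) = 20·t^3 - 12·t^2 - 8·t + 1. Die Stammfunktion von der Geschwindigkeit ist die Position. Mit x(0) = 5 erhalten wir x(t) = 5·t^4 - 4·t^3 - 4·t^2 + t + 5. Wir haben die Position x(t) = 5·t^4 - 4·t^3 - 4·t^2 + t + 5. Durch Einsetzen von t = 2: x(2) = 39.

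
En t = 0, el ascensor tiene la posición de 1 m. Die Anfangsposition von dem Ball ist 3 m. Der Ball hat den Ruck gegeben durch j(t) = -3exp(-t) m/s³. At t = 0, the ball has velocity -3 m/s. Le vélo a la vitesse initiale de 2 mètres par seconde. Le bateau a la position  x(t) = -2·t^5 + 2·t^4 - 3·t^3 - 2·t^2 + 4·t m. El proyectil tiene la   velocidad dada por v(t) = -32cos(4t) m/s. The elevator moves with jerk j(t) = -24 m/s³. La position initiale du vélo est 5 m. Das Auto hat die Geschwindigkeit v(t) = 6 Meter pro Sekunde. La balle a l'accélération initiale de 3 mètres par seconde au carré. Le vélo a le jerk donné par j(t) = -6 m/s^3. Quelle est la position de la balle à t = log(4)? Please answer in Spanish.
Debemos encontrar la integral de nuestra ecuación de la sacudida j(t) = -3·exp(-t) 3 veces. La integral de la sacudida, con a(0) = 3, da la aceleración: a(t) = 3·exp(-t). La antiderivada de la aceleración es la velocidad. Usando v(0) = -3, obtenemos v(t) = -3·exp(-t). Integrando la velocidad y usando la condición inicial x(0) = 3, obtenemos x(t) = 3·exp(-t). De la ecuación de la posición x(t) = 3·exp(-t), sustituimos t = log(4) para obtener x = 3/4.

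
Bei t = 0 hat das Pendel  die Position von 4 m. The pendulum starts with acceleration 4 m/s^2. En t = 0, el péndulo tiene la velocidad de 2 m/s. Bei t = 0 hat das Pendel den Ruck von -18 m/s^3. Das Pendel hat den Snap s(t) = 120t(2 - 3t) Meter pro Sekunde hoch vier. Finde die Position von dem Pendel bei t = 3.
Um dies zu lösen, müssen wir 4 Integrale unserer Gleichung für den Snap s(t) = 120·t·(2 - 3·t) finden. Durch Integration von dem Snap und Verwendung der Anfangsbedingung j(0) = -18, erhalten wir j(t) = -120·t^3 + 120·t^2 - 18. Durch Integration von dem Ruck und Verwendung der Anfangsbedingung a(0) = 4, erhalten wir a(t) = -30·t^4 + 40·t^3 - 18·t + 4. Mit ∫a(t)dt und Anwendung von v(0) = 2, finden wir v(t) = -6·t^5 + 10·t^4 - 9·t^2 + 4·t + 2. Mit ∫v(t)dt und Anwendung von x(0) = 4, finden wir x(t) = -t^6 + 2·t^5 - 3·t^3 + 2·t^2 + 2·t + 4. Aus der Gleichung für die Position x(t) = -t^6 + 2·t^5 - 3·t^3 + 2·t^2 + 2·t + 4, setzen wir t = 3 ein und erhalten x = -296.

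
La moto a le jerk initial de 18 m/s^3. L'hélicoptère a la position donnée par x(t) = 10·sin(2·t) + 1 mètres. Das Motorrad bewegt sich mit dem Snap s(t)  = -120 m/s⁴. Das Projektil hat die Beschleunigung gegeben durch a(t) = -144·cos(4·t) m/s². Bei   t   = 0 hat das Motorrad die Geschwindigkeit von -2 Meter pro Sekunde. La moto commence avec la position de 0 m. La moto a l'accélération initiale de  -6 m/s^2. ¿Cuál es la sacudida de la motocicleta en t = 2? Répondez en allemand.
Um dies zu lösen, müssen wir 1 Stammfunktion unserer Gleichung für den Snap s(t) = -120 finden. Durch Integration von dem Snap und Verwendung der Anfangsbedingung j(0) = 18, erhalten wir j(t) = 18 - 120·t. Wir haben den Ruck j(t) = 18 - 120·t. Durch Einsetzen von t = 2: j(2) = -222.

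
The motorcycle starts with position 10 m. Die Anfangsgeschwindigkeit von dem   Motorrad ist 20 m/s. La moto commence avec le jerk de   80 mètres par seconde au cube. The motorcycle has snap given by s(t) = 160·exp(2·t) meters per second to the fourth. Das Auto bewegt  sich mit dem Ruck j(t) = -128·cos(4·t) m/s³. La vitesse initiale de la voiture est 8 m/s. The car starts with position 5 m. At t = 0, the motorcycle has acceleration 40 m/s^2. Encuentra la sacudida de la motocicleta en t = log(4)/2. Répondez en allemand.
Wir müssen das Integral unserer Gleichung für den Snap s(t) = 160·exp(2·t) 1-mal finden. Mit ∫s(t)dt und Anwendung von j(0) = 80, finden wir j(t) = 80·exp(2·t). Aus der Gleichung für den Ruck j(t) = 80·exp(2·t), setzen wir t = log(4)/2 ein und erhalten j = 320.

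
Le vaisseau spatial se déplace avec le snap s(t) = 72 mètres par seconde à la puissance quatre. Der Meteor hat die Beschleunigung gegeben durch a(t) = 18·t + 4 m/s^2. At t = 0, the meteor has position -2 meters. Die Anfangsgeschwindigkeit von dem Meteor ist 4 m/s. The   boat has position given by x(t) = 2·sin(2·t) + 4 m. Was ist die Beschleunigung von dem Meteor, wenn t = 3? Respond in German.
Wir haben die Beschleunigung a(t) = 18·t + 4. Durch Einsetzen von t = 3: a(3) = 58.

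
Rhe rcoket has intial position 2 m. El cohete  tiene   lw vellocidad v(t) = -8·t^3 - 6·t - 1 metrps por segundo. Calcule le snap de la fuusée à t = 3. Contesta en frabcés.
En partant de la vitesse v(t) = -8·t^3 - 6·t - 1, nous prenons 3 dérivées. La dérivée de la vitesse donne l'accélération: a(t) = -24·t^2 - 6. En prenant d/dt de a(t), nous trouvons j(t) = -48·t. En dérivant le jerk, nous obtenons le snap: s(t) = -48. Nous avons le snap s(t) = -48. En substituant t = 3: s(3) = -48.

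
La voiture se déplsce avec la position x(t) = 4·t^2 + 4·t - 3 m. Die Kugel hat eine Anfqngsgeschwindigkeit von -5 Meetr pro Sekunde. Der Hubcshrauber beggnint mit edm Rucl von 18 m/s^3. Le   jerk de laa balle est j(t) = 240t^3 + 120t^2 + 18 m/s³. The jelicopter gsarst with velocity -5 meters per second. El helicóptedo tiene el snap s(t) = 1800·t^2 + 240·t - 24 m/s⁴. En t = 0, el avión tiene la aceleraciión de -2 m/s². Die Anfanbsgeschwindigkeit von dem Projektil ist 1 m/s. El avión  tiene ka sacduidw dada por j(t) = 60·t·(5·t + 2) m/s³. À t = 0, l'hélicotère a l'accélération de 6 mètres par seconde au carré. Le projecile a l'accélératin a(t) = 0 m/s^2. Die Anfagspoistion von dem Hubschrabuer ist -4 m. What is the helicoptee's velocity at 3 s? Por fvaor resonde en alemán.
Wir müssen unsere Gleichung für den Snap s(t) = 1800·t^2 + 240·t - 24 3-mal integrieren. Die Stammfunktion von dem Snap ist der Ruck. Mit j(0) = 18 erhalten wir j(t) = 600·t^3 + 120·t^2 - 24·t + 18. Die Stammfunktion von dem Ruck ist die Beschleunigung. Mit a(0) = 6 erhalten wir a(t) = 150·t^4 + 40·t^3 - 12·t^2 + 18·t + 6. Durch Integration von der Beschleunigung und Verwendung der Anfangsbedingung v(0) = -5, erhalten wir v(t) = 30·t^5 + 10·t^4 - 4·t^3 + 9·t^2 + 6·t - 5. Mit v(t) = 30·t^5 + 10·t^4 - 4·t^3 + 9·t^2 + 6·t - 5 und Einsetzen von t = 3, finden wir v = 8086.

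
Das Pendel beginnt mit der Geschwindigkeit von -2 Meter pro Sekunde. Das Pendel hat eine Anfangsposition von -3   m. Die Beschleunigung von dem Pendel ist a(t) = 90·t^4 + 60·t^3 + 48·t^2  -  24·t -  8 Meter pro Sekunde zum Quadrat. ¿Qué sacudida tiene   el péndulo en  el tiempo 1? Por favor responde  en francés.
Pour résoudre ceci, nous devons prendre 1 dérivée de notre équation de l'accélération a(t) = 90·t^4 + 60·t^3 + 48·t^2 - 24·t - 8. En dérivant l'accélération, nous obtenons le jerk: j(t) = 360·t^3 + 180·t^2 + 96·t - 24. Nous avons le jerk j(t) = 360·t^3 + 180·t^2 + 96·t - 24. En substituant t = 1: j(1) = 612.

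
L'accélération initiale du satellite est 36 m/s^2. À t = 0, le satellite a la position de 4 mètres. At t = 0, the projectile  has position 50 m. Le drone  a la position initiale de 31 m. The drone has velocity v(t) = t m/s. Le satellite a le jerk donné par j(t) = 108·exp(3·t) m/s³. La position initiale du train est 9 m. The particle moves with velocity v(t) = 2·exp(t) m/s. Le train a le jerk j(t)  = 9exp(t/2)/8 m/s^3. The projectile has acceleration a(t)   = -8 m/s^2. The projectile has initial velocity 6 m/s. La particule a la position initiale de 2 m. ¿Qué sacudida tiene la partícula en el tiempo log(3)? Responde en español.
Debemos derivar nuestra ecuación de la velocidad v(t) = 2·exp(t) 2 veces. Derivando la velocidad, obtenemos la aceleración: a(t) = 2·exp(t). Derivando la aceleración, obtenemos la sacudida: j(t) = 2·exp(t). De la ecuación de la sacudida j(t) = 2·exp(t), sustituimos t = log(3) para obtener j = 6.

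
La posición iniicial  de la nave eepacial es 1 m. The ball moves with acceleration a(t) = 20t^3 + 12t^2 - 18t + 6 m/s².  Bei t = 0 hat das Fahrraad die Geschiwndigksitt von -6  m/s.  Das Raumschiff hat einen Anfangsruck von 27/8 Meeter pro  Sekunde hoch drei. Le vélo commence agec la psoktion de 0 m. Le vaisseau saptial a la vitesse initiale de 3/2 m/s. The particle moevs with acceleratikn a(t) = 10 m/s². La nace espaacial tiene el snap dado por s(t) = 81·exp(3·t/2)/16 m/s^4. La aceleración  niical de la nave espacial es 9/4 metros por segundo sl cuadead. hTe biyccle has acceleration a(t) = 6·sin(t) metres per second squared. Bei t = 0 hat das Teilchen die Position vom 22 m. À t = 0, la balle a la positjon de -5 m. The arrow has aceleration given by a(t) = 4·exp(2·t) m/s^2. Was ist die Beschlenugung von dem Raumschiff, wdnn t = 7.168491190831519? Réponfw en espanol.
Necesitamos integrar nuestra ecuación del snap s(t) = 81·exp(3·t/2)/16 2 veces. Tomando ∫s(t)dt y aplicando j(0) = 27/8, encontramos j(t) = 27·exp(3·t/2)/8. Tomando ∫j(t)dt y aplicando a(0) = 9/4, encontramos a(t) = 9·exp(3·t/2)/4. Tenemos la aceleración a(t) = 9·exp(3·t/2)/4. Sustituyendo t = 7.168491190831519: a(7.168491190831519) = 105205.094241650.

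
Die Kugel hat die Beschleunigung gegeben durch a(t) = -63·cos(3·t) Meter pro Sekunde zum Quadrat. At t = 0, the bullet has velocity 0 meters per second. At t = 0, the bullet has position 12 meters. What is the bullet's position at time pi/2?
Starting from acceleration a(t) = -63·cos(3·t), we take 2 integrals. The antiderivative of acceleration, with v(0) = 0, gives velocity: v(t) = -21·sin(3·t). Integrating velocity and using the initial condition x(0) = 12, we get x(t) = 7·cos(3·t) + 5. Using x(t) = 7·cos(3·t) + 5 and substituting t = pi/2, we find x = 5.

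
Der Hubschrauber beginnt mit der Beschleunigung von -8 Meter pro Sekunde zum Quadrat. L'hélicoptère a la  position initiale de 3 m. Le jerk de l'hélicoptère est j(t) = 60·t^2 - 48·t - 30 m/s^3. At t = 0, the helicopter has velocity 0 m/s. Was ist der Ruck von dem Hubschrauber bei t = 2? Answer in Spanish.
Usando j(t) = 60·t^2 - 48·t - 30 y sustituyendo t = 2, encontramos j = 114.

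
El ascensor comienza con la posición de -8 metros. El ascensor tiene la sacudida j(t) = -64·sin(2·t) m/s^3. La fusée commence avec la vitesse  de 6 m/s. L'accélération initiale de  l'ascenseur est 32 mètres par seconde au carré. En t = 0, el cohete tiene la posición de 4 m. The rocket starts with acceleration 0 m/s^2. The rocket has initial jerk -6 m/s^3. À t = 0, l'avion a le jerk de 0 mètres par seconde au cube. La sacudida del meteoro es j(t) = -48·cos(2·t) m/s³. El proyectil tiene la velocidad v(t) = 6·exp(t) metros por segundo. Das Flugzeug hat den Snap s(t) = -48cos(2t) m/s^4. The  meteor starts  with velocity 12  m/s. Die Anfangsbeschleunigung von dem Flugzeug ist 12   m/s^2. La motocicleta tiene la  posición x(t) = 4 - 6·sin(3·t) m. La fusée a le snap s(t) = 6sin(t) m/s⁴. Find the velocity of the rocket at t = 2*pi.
We must find the integral of our snap equation s(t) = 6·sin(t) 3 times. The integral of snap is jerk. Using j(0) = -6, we get j(t) = -6·cos(t). Finding the integral of j(t) and using a(0) = 0: a(t) = -6·sin(t). Taking ∫a(t)dt and applying v(0) = 6, we find v(t) = 6·cos(t). Using v(t) = 6·cos(t) and substituting t = 2*pi, we find v = 6.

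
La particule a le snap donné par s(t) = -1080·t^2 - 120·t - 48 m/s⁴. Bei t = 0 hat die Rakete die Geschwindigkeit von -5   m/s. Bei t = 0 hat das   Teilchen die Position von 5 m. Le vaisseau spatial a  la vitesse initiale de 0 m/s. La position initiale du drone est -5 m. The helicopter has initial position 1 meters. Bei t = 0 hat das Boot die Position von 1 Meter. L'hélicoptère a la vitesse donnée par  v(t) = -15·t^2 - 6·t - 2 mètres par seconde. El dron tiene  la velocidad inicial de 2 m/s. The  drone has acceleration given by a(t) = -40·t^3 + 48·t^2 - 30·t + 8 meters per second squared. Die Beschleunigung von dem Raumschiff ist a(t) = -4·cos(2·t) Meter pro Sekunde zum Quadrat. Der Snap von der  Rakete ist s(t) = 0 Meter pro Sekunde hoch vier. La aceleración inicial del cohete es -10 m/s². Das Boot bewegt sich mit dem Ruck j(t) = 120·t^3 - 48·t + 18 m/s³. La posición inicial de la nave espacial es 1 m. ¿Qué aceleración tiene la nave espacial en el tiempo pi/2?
De la ecuación de la aceleración a(t) = -4·cos(2·t), sustituimos t = pi/2 para obtener a = 4.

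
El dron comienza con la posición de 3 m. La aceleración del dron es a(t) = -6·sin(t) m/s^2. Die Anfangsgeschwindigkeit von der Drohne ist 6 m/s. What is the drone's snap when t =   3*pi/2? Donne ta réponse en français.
En partant de l'accélération a(t) = -6·sin(t), nous prenons 2 dérivées. En prenant d/dt de a(t), nous trouvons j(t) = -6·cos(t). En dérivant le jerk, nous obtenons le snap: s(t) = 6·sin(t). De l'équation du snap s(t) = 6·sin(t), nous substituons t = 3*pi/2 pour obtenir s = -6.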